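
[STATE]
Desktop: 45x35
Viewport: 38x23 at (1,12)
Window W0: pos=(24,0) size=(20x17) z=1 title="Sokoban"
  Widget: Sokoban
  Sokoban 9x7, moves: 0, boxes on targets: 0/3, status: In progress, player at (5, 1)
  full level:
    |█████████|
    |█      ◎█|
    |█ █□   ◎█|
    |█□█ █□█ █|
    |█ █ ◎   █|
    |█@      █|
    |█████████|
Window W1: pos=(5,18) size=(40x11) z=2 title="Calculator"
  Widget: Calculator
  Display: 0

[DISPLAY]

                       ┃              
                       ┃              
                       ┃              
                       ┃              
                       ┗━━━━━━━━━━━━━━
                                      
    ┏━━━━━━━━━━━━━━━━━━━━━━━━━━━━━━━━━
    ┃ Calculator                      
    ┠─────────────────────────────────
    ┃                                 
    ┃┌───┬───┬───┬───┐                
    ┃│ 7 │ 8 │ 9 │ ÷ │                
    ┃├───┼───┼───┼───┤                
    ┃│ 4 │ 5 │ 6 │ × │                
    ┃├───┼───┼───┼───┤                
    ┃│ 1 │ 2 │ 3 │ - │                
    ┗━━━━━━━━━━━━━━━━━━━━━━━━━━━━━━━━━
                                      
                                      
                                      
                                      
                                      
                                      


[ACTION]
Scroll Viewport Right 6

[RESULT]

                 ┃                  ┃ 
                 ┃                  ┃ 
                 ┃                  ┃ 
                 ┃                  ┃ 
                 ┗━━━━━━━━━━━━━━━━━━┛ 
                                      
━━━━━━━━━━━━━━━━━━━━━━━━━━━━━━━━━━━━━┓
Calculator                           ┃
─────────────────────────────────────┨
                                    0┃
───┬───┬───┬───┐                     ┃
 7 │ 8 │ 9 │ ÷ │                     ┃
───┼───┼───┼───┤                     ┃
 4 │ 5 │ 6 │ × │                     ┃
───┼───┼───┼───┤                     ┃
 1 │ 2 │ 3 │ - │                     ┃
━━━━━━━━━━━━━━━━━━━━━━━━━━━━━━━━━━━━━┛
                                      
                                      
                                      
                                      
                                      
                                      


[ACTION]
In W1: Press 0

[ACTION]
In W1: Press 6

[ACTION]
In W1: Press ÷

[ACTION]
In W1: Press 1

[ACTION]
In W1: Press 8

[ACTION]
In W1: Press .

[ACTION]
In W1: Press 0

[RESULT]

                 ┃                  ┃ 
                 ┃                  ┃ 
                 ┃                  ┃ 
                 ┃                  ┃ 
                 ┗━━━━━━━━━━━━━━━━━━┛ 
                                      
━━━━━━━━━━━━━━━━━━━━━━━━━━━━━━━━━━━━━┓
Calculator                           ┃
─────────────────────────────────────┨
                                 18.0┃
───┬───┬───┬───┐                     ┃
 7 │ 8 │ 9 │ ÷ │                     ┃
───┼───┼───┼───┤                     ┃
 4 │ 5 │ 6 │ × │                     ┃
───┼───┼───┼───┤                     ┃
 1 │ 2 │ 3 │ - │                     ┃
━━━━━━━━━━━━━━━━━━━━━━━━━━━━━━━━━━━━━┛
                                      
                                      
                                      
                                      
                                      
                                      


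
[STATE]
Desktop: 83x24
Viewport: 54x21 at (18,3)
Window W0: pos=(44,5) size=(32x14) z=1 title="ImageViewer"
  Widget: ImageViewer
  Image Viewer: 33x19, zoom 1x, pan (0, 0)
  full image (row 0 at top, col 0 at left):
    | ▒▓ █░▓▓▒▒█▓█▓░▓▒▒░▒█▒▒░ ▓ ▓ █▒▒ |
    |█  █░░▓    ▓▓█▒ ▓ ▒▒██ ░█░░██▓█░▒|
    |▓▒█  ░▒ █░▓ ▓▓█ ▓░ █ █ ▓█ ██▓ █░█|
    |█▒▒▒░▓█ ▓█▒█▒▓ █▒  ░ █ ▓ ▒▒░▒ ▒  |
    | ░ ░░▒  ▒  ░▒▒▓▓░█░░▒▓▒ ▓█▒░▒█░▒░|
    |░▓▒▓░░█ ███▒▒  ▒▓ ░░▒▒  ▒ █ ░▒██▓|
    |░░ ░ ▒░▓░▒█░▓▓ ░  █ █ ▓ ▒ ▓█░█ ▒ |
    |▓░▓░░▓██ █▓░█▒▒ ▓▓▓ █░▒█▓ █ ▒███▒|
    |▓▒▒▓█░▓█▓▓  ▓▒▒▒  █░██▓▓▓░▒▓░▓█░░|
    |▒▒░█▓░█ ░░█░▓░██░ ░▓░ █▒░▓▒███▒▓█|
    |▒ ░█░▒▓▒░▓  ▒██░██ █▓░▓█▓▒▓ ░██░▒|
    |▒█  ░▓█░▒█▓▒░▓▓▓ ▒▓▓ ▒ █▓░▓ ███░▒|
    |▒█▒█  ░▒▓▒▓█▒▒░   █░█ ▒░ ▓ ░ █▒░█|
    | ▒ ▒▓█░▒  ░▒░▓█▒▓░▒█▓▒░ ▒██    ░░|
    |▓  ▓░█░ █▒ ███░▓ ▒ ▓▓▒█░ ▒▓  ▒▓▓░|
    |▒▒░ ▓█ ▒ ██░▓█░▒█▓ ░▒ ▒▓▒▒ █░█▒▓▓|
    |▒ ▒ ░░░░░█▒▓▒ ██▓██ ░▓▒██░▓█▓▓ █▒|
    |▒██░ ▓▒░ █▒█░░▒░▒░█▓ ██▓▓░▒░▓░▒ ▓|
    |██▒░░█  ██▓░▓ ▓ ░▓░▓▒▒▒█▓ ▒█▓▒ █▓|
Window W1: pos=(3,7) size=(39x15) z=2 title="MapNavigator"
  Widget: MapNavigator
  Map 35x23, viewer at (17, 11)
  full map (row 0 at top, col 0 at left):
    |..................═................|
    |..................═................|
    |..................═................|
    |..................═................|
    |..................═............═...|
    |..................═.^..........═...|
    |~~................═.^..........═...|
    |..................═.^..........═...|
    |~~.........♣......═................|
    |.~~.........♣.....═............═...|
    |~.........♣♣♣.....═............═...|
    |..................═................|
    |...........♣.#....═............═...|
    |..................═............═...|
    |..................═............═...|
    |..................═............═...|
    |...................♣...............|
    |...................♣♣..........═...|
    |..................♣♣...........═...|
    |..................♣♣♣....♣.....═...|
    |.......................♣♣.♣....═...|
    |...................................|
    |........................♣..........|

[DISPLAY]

                                                      
                                                      
                          ┏━━━━━━━━━━━━━━━━━━━━━━━━━━━
                          ┃ ImageViewer               
━━━━━━━━━━━━━━━━━━━━━━━┓  ┠───────────────────────────
                       ┃  ┃ ▒▓ █░▓▓▒▒█▓█▓░▓▒▒░▒█▒▒░ ▓ 
───────────────────────┨  ┃█  █░░▓    ▓▓█▒ ▓ ▒▒██ ░█░░
.....═.^..........═... ┃  ┃▓▒█  ░▒ █░▓ ▓▓█ ▓░ █ █ ▓█ █
.....═.^..........═... ┃  ┃█▒▒▒░▓█ ▓█▒█▒▓ █▒  ░ █ ▓ ▒▒
.....═................ ┃  ┃ ░ ░░▒  ▒  ░▒▒▓▓░█░░▒▓▒ ▓█▒
.....═............═... ┃  ┃░▓▒▓░░█ ███▒▒  ▒▓ ░░▒▒  ▒ █
.....═............═... ┃  ┃░░ ░ ▒░▓░▒█░▓▓ ░  █ █ ▓ ▒ ▓
....@═................ ┃  ┃▓░▓░░▓██ █▓░█▒▒ ▓▓▓ █░▒█▓ █
#....═............═... ┃  ┃▓▒▒▓█░▓█▓▓  ▓▒▒▒  █░██▓▓▓░▒
.....═............═... ┃  ┃▒▒░█▓░█ ░░█░▓░██░ ░▓░ █▒░▓▒
.....═............═... ┃  ┗━━━━━━━━━━━━━━━━━━━━━━━━━━━
.....═............═... ┃                              
......♣............... ┃                              
━━━━━━━━━━━━━━━━━━━━━━━┛                              
                                                      
                                                      


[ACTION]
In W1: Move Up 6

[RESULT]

                                                      
                                                      
                          ┏━━━━━━━━━━━━━━━━━━━━━━━━━━━
                          ┃ ImageViewer               
━━━━━━━━━━━━━━━━━━━━━━━┓  ┠───────────────────────────
                       ┃  ┃ ▒▓ █░▓▓▒▒█▓█▓░▓▒▒░▒█▒▒░ ▓ 
───────────────────────┨  ┃█  █░░▓    ▓▓█▒ ▓ ▒▒██ ░█░░
.....═................ ┃  ┃▓▒█  ░▒ █░▓ ▓▓█ ▓░ █ █ ▓█ █
.....═................ ┃  ┃█▒▒▒░▓█ ▓█▒█▒▓ █▒  ░ █ ▓ ▒▒
.....═................ ┃  ┃ ░ ░░▒  ▒  ░▒▒▓▓░█░░▒▓▒ ▓█▒
.....═................ ┃  ┃░▓▒▓░░█ ███▒▒  ▒▓ ░░▒▒  ▒ █
.....═............═... ┃  ┃░░ ░ ▒░▓░▒█░▓▓ ░  █ █ ▓ ▒ ▓
....@═.^..........═... ┃  ┃▓░▓░░▓██ █▓░█▒▒ ▓▓▓ █░▒█▓ █
.....═.^..........═... ┃  ┃▓▒▒▓█░▓█▓▓  ▓▒▒▒  █░██▓▓▓░▒
.....═.^..........═... ┃  ┃▒▒░█▓░█ ░░█░▓░██░ ░▓░ █▒░▓▒
.....═................ ┃  ┗━━━━━━━━━━━━━━━━━━━━━━━━━━━
.....═............═... ┃                              
.....═............═... ┃                              
━━━━━━━━━━━━━━━━━━━━━━━┛                              
                                                      
                                                      


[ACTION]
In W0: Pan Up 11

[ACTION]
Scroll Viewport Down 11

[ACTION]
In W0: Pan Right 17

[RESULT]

                                                      
                                                      
                          ┏━━━━━━━━━━━━━━━━━━━━━━━━━━━
                          ┃ ImageViewer               
━━━━━━━━━━━━━━━━━━━━━━━┓  ┠───────────────────────────
                       ┃  ┃▒░▒█▒▒░ ▓ ▓ █▒▒            
───────────────────────┨  ┃ ▒▒██ ░█░░██▓█░▒           
.....═................ ┃  ┃░ █ █ ▓█ ██▓ █░█           
.....═................ ┃  ┃  ░ █ ▓ ▒▒░▒ ▒             
.....═................ ┃  ┃█░░▒▓▒ ▓█▒░▒█░▒░           
.....═................ ┃  ┃ ░░▒▒  ▒ █ ░▒██▓           
.....═............═... ┃  ┃ █ █ ▓ ▒ ▓█░█ ▒            
....@═.^..........═... ┃  ┃▓▓ █░▒█▓ █ ▒███▒           
.....═.^..........═... ┃  ┃ █░██▓▓▓░▒▓░▓█░░           
.....═.^..........═... ┃  ┃ ░▓░ █▒░▓▒███▒▓█           
.....═................ ┃  ┗━━━━━━━━━━━━━━━━━━━━━━━━━━━
.....═............═... ┃                              
.....═............═... ┃                              
━━━━━━━━━━━━━━━━━━━━━━━┛                              
                                                      
                                                      


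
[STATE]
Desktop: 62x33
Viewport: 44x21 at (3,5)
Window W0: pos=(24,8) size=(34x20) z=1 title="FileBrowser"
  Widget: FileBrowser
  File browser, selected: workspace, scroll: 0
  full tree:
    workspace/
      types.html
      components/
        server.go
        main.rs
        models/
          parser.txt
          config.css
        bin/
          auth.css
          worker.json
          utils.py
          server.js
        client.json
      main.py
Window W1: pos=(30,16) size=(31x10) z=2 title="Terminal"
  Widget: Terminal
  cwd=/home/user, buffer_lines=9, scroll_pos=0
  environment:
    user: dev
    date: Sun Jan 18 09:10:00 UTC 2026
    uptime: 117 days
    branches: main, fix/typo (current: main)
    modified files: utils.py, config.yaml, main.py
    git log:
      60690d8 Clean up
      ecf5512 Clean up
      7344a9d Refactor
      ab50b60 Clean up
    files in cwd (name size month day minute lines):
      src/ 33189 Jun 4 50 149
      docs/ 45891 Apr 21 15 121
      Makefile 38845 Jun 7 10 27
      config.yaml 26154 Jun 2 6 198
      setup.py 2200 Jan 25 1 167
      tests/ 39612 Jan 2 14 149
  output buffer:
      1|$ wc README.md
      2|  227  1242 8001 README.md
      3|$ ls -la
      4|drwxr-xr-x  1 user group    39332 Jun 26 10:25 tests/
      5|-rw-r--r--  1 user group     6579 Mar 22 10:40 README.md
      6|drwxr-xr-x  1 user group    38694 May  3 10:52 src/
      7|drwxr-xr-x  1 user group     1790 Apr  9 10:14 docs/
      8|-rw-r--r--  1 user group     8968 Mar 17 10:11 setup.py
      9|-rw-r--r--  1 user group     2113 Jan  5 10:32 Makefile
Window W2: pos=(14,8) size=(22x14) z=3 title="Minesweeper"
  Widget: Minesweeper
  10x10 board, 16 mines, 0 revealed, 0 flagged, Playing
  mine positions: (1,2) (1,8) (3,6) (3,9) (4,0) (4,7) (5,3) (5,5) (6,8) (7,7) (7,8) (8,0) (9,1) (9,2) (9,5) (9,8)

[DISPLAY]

                                            
                                            
                                            
           ┏━━━━━━━━━━━━━━━━━━━━┓━━━━━━━━━━━
           ┃ Minesweeper        ┃r          
           ┠────────────────────┨───────────
           ┃■■■■■■■■■■          ┃pace/      
           ┃■■■■■■■■■■          ┃tml        
           ┃■■■■■■■■■■          ┃ponents/   
           ┃■■■■■■■■■■          ┃           
           ┃■■■■■■■■■■          ┃           
           ┃■■■■■■■■■■          ┃━━━━━━━━━━━
           ┃■■■■■■■■■■          ┃inal       
           ┃■■■■■■■■■■          ┃───────────
           ┃■■■■■■■■■■          ┃README.md  
           ┃■■■■■■■■■■          ┃  1242 8001
           ┗━━━━━━━━━━━━━━━━━━━━┛-la        
                     ┃     ┃drwxr-xr-x  1 us
                     ┃     ┃-rw-r--r--  1 us
                     ┃     ┃drwxr-xr-x  1 us
                     ┃     ┗━━━━━━━━━━━━━━━━


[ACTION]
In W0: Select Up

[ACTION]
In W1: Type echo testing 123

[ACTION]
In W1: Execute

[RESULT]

                                            
                                            
                                            
           ┏━━━━━━━━━━━━━━━━━━━━┓━━━━━━━━━━━
           ┃ Minesweeper        ┃r          
           ┠────────────────────┨───────────
           ┃■■■■■■■■■■          ┃pace/      
           ┃■■■■■■■■■■          ┃tml        
           ┃■■■■■■■■■■          ┃ponents/   
           ┃■■■■■■■■■■          ┃           
           ┃■■■■■■■■■■          ┃           
           ┃■■■■■■■■■■          ┃━━━━━━━━━━━
           ┃■■■■■■■■■■          ┃inal       
           ┃■■■■■■■■■■          ┃───────────
           ┃■■■■■■■■■■          ┃-xr-x  1 us
           ┃■■■■■■■■■■          ┃--r--  1 us
           ┗━━━━━━━━━━━━━━━━━━━━┛--r--  1 us
                     ┃     ┃$ echo testing 1
                     ┃     ┃testing 123     
                     ┃     ┃$ █             
                     ┃     ┗━━━━━━━━━━━━━━━━


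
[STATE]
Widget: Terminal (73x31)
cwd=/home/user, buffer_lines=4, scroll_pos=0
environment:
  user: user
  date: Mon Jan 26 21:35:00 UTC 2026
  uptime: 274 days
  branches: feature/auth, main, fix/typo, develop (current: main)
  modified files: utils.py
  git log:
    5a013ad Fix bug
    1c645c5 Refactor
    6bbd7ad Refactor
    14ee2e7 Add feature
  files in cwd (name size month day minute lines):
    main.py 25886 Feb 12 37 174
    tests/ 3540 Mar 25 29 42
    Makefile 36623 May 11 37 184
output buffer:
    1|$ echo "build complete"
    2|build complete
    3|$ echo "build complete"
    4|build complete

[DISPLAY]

$ echo "build complete"                                                  
build complete                                                           
$ echo "build complete"                                                  
build complete                                                           
$ █                                                                      
                                                                         
                                                                         
                                                                         
                                                                         
                                                                         
                                                                         
                                                                         
                                                                         
                                                                         
                                                                         
                                                                         
                                                                         
                                                                         
                                                                         
                                                                         
                                                                         
                                                                         
                                                                         
                                                                         
                                                                         
                                                                         
                                                                         
                                                                         
                                                                         
                                                                         
                                                                         


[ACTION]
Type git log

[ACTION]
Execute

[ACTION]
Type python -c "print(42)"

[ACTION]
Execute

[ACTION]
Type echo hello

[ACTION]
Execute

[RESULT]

$ echo "build complete"                                                  
build complete                                                           
$ echo "build complete"                                                  
build complete                                                           
$ git log                                                                
5a013ad Fix bug                                                          
1c645c5 Refactor                                                         
6bbd7ad Refactor                                                         
14ee2e7 Add feature                                                      
$ python -c "print(42)"                                                  
42                                                                       
$ echo hello                                                             
hello                                                                    
$ █                                                                      
                                                                         
                                                                         
                                                                         
                                                                         
                                                                         
                                                                         
                                                                         
                                                                         
                                                                         
                                                                         
                                                                         
                                                                         
                                                                         
                                                                         
                                                                         
                                                                         
                                                                         


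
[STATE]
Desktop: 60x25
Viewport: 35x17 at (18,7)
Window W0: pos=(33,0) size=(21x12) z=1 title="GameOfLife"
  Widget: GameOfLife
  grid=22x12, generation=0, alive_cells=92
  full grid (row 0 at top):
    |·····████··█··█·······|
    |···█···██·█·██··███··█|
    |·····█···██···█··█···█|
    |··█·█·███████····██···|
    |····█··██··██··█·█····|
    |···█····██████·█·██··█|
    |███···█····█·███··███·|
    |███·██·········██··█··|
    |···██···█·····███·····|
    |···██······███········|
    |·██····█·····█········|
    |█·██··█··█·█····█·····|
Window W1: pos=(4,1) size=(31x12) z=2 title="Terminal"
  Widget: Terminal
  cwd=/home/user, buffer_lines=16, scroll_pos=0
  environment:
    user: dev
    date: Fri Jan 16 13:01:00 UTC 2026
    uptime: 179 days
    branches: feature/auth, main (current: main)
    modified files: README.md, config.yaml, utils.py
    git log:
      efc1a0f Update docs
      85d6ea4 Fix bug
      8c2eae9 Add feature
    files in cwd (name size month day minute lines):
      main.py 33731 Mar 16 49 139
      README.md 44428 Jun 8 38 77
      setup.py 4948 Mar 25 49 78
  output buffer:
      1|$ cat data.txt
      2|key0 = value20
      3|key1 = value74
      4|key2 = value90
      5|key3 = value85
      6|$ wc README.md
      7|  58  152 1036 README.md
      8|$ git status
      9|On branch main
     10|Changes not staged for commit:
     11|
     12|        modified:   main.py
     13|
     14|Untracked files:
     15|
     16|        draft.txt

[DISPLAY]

0               ┃·█····██████·█·██·
5               ┃█···█····█·███··██
d               ┃█·██·········██··█
6 README.md     ┃·██···█·····███···
                ┃━━━━━━━━━━━━━━━━━━
━━━━━━━━━━━━━━━━┛                  
                                   
                                   
                                   
                                   
                                   
                                   
                                   
                                   
                                   
                                   
                                   


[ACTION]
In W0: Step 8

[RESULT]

0               ┃········██········
5               ┃·······███······██
d               ┃·······█········██
6 README.md     ┃··················
                ┃━━━━━━━━━━━━━━━━━━
━━━━━━━━━━━━━━━━┛                  
                                   
                                   
                                   
                                   
                                   
                                   
                                   
                                   
                                   
                                   
                                   


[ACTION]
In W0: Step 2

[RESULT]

0               ┃·················█
5               ┃········█·······█·
d               ┃········█·······█·
6 README.md     ┃·················█
                ┃━━━━━━━━━━━━━━━━━━
━━━━━━━━━━━━━━━━┛                  
                                   
                                   
                                   
                                   
                                   
                                   
                                   
                                   
                                   
                                   
                                   


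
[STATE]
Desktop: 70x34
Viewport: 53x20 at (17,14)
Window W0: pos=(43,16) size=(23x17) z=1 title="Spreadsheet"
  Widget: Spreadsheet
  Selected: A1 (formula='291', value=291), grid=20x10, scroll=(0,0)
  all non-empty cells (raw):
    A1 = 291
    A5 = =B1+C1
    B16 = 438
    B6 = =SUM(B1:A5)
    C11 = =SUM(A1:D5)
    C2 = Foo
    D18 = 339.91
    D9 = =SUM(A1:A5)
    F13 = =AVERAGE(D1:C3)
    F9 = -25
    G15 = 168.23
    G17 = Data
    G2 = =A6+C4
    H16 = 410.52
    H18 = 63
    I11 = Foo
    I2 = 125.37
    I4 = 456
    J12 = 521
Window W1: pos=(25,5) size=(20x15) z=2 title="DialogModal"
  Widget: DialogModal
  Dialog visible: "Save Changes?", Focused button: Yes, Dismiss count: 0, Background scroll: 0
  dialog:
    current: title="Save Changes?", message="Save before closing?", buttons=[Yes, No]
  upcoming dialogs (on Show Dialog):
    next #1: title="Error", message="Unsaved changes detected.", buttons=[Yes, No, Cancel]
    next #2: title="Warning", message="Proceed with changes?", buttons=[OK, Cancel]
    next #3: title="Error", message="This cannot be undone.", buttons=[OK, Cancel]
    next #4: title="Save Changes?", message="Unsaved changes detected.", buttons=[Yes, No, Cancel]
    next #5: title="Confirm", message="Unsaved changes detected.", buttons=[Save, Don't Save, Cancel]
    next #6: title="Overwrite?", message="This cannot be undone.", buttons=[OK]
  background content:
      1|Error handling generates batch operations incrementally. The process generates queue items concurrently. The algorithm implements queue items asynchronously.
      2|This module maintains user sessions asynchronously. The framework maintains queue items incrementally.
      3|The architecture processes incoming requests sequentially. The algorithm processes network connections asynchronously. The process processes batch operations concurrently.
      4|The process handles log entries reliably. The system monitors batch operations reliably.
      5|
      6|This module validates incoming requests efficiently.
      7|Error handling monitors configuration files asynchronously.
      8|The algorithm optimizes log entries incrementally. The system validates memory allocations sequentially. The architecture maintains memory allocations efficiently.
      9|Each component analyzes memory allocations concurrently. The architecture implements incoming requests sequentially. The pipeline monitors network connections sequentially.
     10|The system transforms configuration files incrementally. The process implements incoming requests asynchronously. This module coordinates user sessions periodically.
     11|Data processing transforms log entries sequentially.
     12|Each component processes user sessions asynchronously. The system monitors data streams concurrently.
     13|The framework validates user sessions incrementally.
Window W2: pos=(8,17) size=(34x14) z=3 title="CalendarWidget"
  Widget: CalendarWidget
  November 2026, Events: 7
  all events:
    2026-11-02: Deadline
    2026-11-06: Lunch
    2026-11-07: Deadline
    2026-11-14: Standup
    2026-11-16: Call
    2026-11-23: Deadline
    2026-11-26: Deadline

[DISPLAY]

        ┃Er│ [Yes]  No  │on┃                         
        ┃Th└────────────┘ti┃                         
        ┃Each component ana┃━━━━━━━━━━━━━━━━━━━━┓    
━━━━━━━━━━━━━━━━━━━━━━━━┓fo┃Spreadsheet         ┃    
rWidget                 ┃tr┃────────────────────┨    
────────────────────────┨━━┛1: 291              ┃    
 November 2026          ┃ ┃       A       B     ┃    
 Th Fr Sa Su            ┃ ┃---------------------┃    
           1            ┃ ┃  1    [291]       0 ┃    
4  5  6*  7*  8         ┃ ┃  2        0       0F┃    
 12 13 14* 15           ┃ ┃  3        0       0 ┃    
8 19 20 21 22           ┃ ┃  4        0       0 ┃    
5 26* 27 28 29          ┃ ┃  5        0       0 ┃    
                        ┃ ┃  6        0     291 ┃    
                        ┃ ┃  7        0       0 ┃    
                        ┃ ┃  8        0       0 ┃    
━━━━━━━━━━━━━━━━━━━━━━━━┛ ┃  9        0       0 ┃    
                          ┃ 10        0       0 ┃    
                          ┗━━━━━━━━━━━━━━━━━━━━━┛    
                                                     


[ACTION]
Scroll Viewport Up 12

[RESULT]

                                                     
                                                     
                                                     
        ┏━━━━━━━━━━━━━━━━━━┓                         
        ┃ DialogModal      ┃                         
        ┠──────────────────┨                         
        ┃Error handling gen┃                         
        ┃This module mainta┃                         
        ┃The architecture p┃                         
        ┃Th┌────────────┐le┃                         
        ┃  │Save Changes│  ┃                         
        ┃Th│Save before │da┃                         
        ┃Er│ [Yes]  No  │on┃                         
        ┃Th└────────────┘ti┃                         
        ┃Each component ana┃━━━━━━━━━━━━━━━━━━━━┓    
━━━━━━━━━━━━━━━━━━━━━━━━┓fo┃Spreadsheet         ┃    
rWidget                 ┃tr┃────────────────────┨    
────────────────────────┨━━┛1: 291              ┃    
 November 2026          ┃ ┃       A       B     ┃    
 Th Fr Sa Su            ┃ ┃---------------------┃    


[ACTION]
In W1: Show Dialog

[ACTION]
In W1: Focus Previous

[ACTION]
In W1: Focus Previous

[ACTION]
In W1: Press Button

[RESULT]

                                                     
                                                     
                                                     
        ┏━━━━━━━━━━━━━━━━━━┓                         
        ┃ DialogModal      ┃                         
        ┠──────────────────┨                         
        ┃Error handling gen┃                         
        ┃This module mainta┃                         
        ┃The architecture p┃                         
        ┃The process handle┃                         
        ┃                  ┃                         
        ┃This module valida┃                         
        ┃Error handling mon┃                         
        ┃The algorithm opti┃                         
        ┃Each component ana┃━━━━━━━━━━━━━━━━━━━━┓    
━━━━━━━━━━━━━━━━━━━━━━━━┓fo┃Spreadsheet         ┃    
rWidget                 ┃tr┃────────────────────┨    
────────────────────────┨━━┛1: 291              ┃    
 November 2026          ┃ ┃       A       B     ┃    
 Th Fr Sa Su            ┃ ┃---------------------┃    


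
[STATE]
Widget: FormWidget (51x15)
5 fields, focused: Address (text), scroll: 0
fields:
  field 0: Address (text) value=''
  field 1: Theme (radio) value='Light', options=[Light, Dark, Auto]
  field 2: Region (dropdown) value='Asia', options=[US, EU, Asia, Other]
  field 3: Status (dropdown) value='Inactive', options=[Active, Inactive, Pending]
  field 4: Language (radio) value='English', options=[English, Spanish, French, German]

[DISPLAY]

> Address:    [                                   ]
  Theme:      (●) Light  ( ) Dark  ( ) Auto        
  Region:     [Asia                              ▼]
  Status:     [Inactive                          ▼]
  Language:   (●) English  ( ) Spanish  ( ) French 
                                                   
                                                   
                                                   
                                                   
                                                   
                                                   
                                                   
                                                   
                                                   
                                                   


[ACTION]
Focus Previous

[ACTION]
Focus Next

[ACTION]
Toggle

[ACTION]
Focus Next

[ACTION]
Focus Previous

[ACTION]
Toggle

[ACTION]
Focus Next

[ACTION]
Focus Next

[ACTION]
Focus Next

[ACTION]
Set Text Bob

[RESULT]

  Address:    [                                   ]
  Theme:      (●) Light  ( ) Dark  ( ) Auto        
  Region:     [Asia                              ▼]
> Status:     [Inactive                          ▼]
  Language:   (●) English  ( ) Spanish  ( ) French 
                                                   
                                                   
                                                   
                                                   
                                                   
                                                   
                                                   
                                                   
                                                   
                                                   


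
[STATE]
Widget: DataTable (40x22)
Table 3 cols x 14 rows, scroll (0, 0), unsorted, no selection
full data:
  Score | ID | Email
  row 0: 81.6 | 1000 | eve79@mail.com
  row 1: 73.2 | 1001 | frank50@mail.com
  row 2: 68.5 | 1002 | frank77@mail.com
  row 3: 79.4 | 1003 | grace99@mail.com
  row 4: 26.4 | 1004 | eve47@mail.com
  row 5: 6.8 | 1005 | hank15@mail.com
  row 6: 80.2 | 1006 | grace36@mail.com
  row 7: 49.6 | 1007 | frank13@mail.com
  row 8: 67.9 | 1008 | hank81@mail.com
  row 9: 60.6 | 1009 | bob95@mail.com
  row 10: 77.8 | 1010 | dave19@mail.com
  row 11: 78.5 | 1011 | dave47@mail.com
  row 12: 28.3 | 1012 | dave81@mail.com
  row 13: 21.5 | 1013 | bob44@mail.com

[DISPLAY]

Score│ID  │Email                        
─────┼────┼────────────────             
81.6 │1000│eve79@mail.com               
73.2 │1001│frank50@mail.com             
68.5 │1002│frank77@mail.com             
79.4 │1003│grace99@mail.com             
26.4 │1004│eve47@mail.com               
6.8  │1005│hank15@mail.com              
80.2 │1006│grace36@mail.com             
49.6 │1007│frank13@mail.com             
67.9 │1008│hank81@mail.com              
60.6 │1009│bob95@mail.com               
77.8 │1010│dave19@mail.com              
78.5 │1011│dave47@mail.com              
28.3 │1012│dave81@mail.com              
21.5 │1013│bob44@mail.com               
                                        
                                        
                                        
                                        
                                        
                                        


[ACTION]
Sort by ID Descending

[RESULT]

Score│ID ▼│Email                        
─────┼────┼────────────────             
21.5 │1013│bob44@mail.com               
28.3 │1012│dave81@mail.com              
78.5 │1011│dave47@mail.com              
77.8 │1010│dave19@mail.com              
60.6 │1009│bob95@mail.com               
67.9 │1008│hank81@mail.com              
49.6 │1007│frank13@mail.com             
80.2 │1006│grace36@mail.com             
6.8  │1005│hank15@mail.com              
26.4 │1004│eve47@mail.com               
79.4 │1003│grace99@mail.com             
68.5 │1002│frank77@mail.com             
73.2 │1001│frank50@mail.com             
81.6 │1000│eve79@mail.com               
                                        
                                        
                                        
                                        
                                        
                                        


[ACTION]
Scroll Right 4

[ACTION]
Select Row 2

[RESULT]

Score│ID ▼│Email                        
─────┼────┼────────────────             
21.5 │1013│bob44@mail.com               
28.3 │1012│dave81@mail.com              
>8.5 │1011│dave47@mail.com              
77.8 │1010│dave19@mail.com              
60.6 │1009│bob95@mail.com               
67.9 │1008│hank81@mail.com              
49.6 │1007│frank13@mail.com             
80.2 │1006│grace36@mail.com             
6.8  │1005│hank15@mail.com              
26.4 │1004│eve47@mail.com               
79.4 │1003│grace99@mail.com             
68.5 │1002│frank77@mail.com             
73.2 │1001│frank50@mail.com             
81.6 │1000│eve79@mail.com               
                                        
                                        
                                        
                                        
                                        
                                        
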